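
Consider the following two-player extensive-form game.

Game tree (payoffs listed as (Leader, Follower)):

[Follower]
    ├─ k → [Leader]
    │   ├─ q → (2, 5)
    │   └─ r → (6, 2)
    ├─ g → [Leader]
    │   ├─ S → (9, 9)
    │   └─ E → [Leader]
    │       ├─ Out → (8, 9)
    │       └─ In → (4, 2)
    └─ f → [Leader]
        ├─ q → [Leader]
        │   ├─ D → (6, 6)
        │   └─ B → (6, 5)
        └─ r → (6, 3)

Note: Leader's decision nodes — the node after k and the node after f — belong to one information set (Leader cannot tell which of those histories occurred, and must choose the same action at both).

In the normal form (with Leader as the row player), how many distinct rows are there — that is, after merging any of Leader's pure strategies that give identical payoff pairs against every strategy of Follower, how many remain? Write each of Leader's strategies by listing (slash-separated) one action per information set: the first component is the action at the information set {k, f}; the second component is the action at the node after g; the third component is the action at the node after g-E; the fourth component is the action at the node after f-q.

9

Leader has 16 pure strategies: q/S/Out/D, q/S/Out/B, q/S/In/D, q/S/In/B, q/E/Out/D, q/E/Out/B, q/E/In/D, q/E/In/B, r/S/Out/D, r/S/Out/B, r/S/In/D, r/S/In/B, r/E/Out/D, r/E/Out/B, r/E/In/D, r/E/In/B. Columns: k, g, f.
{q/S/Out/D, q/S/In/D} → row (2,5) (9,9) (6,6)
{q/S/Out/B, q/S/In/B} → row (2,5) (9,9) (6,5)
{q/E/Out/D} → row (2,5) (8,9) (6,6)
{q/E/Out/B} → row (2,5) (8,9) (6,5)
{q/E/In/D} → row (2,5) (4,2) (6,6)
{q/E/In/B} → row (2,5) (4,2) (6,5)
{r/S/Out/D, r/S/Out/B, r/S/In/D, r/S/In/B} → row (6,2) (9,9) (6,3)
{r/E/Out/D, r/E/Out/B} → row (6,2) (8,9) (6,3)
{r/E/In/D, r/E/In/B} → row (6,2) (4,2) (6,3)
That's 9 distinct rows out of 16 strategies.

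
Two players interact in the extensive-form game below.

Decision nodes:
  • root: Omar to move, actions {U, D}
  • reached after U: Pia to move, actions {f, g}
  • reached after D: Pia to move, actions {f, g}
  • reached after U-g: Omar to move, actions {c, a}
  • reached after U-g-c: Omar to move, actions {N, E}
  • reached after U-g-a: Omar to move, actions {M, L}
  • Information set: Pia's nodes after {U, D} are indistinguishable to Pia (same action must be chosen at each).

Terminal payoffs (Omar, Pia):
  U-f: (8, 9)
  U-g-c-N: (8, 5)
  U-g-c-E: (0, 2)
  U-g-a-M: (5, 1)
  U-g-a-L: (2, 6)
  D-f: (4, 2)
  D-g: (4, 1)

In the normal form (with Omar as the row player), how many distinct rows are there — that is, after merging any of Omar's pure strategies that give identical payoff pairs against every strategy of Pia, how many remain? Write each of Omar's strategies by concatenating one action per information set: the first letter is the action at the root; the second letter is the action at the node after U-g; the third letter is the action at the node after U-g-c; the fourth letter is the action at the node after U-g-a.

5

Omar has 16 pure strategies: UcNM, UcNL, UcEM, UcEL, UaNM, UaNL, UaEM, UaEL, DcNM, DcNL, DcEM, DcEL, DaNM, DaNL, DaEM, DaEL. Columns: f, g.
{UcNM, UcNL} → row (8,9) (8,5)
{UcEM, UcEL} → row (8,9) (0,2)
{UaNM, UaEM} → row (8,9) (5,1)
{UaNL, UaEL} → row (8,9) (2,6)
{DcNM, DcNL, DcEM, DcEL, DaNM, DaNL, DaEM, DaEL} → row (4,2) (4,1)
That's 5 distinct rows out of 16 strategies.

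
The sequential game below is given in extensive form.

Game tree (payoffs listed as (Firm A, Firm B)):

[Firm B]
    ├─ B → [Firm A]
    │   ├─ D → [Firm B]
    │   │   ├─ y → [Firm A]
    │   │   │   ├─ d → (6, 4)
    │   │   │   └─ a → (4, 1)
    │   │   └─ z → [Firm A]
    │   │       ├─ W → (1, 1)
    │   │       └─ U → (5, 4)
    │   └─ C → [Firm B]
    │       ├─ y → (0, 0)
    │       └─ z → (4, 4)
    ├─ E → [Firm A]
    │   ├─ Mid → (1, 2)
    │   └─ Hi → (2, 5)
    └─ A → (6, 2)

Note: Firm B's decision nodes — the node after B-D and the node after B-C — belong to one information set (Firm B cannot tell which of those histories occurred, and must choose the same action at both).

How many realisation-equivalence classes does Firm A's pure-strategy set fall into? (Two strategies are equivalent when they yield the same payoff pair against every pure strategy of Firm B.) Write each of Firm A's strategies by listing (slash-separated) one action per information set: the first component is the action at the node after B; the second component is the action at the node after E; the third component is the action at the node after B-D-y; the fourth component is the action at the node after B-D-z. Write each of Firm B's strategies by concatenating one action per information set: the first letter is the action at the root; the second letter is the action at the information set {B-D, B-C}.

10

Firm A has 16 pure strategies: D/Mid/d/W, D/Mid/d/U, D/Mid/a/W, D/Mid/a/U, D/Hi/d/W, D/Hi/d/U, D/Hi/a/W, D/Hi/a/U, C/Mid/d/W, C/Mid/d/U, C/Mid/a/W, C/Mid/a/U, C/Hi/d/W, C/Hi/d/U, C/Hi/a/W, C/Hi/a/U. Columns: By, Bz, Ey, Ez, Ay, Az.
{D/Mid/d/W} → row (6,4) (1,1) (1,2) (1,2) (6,2) (6,2)
{D/Mid/d/U} → row (6,4) (5,4) (1,2) (1,2) (6,2) (6,2)
{D/Mid/a/W} → row (4,1) (1,1) (1,2) (1,2) (6,2) (6,2)
{D/Mid/a/U} → row (4,1) (5,4) (1,2) (1,2) (6,2) (6,2)
{D/Hi/d/W} → row (6,4) (1,1) (2,5) (2,5) (6,2) (6,2)
{D/Hi/d/U} → row (6,4) (5,4) (2,5) (2,5) (6,2) (6,2)
{D/Hi/a/W} → row (4,1) (1,1) (2,5) (2,5) (6,2) (6,2)
{D/Hi/a/U} → row (4,1) (5,4) (2,5) (2,5) (6,2) (6,2)
{C/Mid/d/W, C/Mid/d/U, C/Mid/a/W, C/Mid/a/U} → row (0,0) (4,4) (1,2) (1,2) (6,2) (6,2)
{C/Hi/d/W, C/Hi/d/U, C/Hi/a/W, C/Hi/a/U} → row (0,0) (4,4) (2,5) (2,5) (6,2) (6,2)
That's 10 distinct rows out of 16 strategies.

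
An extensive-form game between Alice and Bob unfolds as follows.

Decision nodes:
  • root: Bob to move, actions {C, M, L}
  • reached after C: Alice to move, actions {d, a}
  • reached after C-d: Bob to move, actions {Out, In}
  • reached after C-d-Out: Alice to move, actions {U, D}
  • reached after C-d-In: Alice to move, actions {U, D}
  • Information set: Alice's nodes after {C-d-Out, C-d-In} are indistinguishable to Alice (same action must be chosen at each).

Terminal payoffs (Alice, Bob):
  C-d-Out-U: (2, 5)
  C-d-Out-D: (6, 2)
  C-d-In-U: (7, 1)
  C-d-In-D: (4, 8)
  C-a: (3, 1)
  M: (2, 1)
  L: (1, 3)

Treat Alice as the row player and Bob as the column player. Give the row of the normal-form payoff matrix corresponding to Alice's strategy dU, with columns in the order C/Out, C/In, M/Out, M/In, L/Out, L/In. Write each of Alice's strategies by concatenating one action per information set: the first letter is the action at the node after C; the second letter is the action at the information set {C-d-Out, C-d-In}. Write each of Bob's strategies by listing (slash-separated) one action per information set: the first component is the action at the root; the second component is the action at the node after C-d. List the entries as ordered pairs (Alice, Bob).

(2,5) (7,1) (2,1) (2,1) (1,3) (1,3)

vs C/Out: Bob plays C → Alice plays d at [C] → Bob plays Out at [C-d] → Alice plays U at [C-d-Out] → (2, 5)
vs C/In: Bob plays C → Alice plays d at [C] → Bob plays In at [C-d] → Alice plays U at [C-d-In] → (7, 1)
vs M/Out: Bob plays M → (2, 1)
vs M/In: Bob plays M → (2, 1)
vs L/Out: Bob plays L → (1, 3)
vs L/In: Bob plays L → (1, 3)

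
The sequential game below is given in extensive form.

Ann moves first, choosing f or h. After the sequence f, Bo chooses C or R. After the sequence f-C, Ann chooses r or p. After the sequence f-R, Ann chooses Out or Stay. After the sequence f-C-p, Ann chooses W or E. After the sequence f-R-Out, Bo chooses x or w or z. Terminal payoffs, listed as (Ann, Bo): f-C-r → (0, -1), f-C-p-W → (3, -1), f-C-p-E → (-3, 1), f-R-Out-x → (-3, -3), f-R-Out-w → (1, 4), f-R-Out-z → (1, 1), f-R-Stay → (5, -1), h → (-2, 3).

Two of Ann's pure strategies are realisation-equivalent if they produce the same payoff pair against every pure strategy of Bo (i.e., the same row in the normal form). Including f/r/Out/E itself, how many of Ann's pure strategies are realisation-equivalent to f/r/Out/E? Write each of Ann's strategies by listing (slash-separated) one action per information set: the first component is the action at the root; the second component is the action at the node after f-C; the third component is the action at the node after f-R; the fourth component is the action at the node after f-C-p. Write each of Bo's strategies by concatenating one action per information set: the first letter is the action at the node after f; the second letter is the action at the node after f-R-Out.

Row for f/r/Out/E (columns Cx, Cw, Cz, Rx, Rw, Rz): (0,-1) (0,-1) (0,-1) (-3,-3) (1,4) (1,1).
Under f/r/Out/E, Ann's choice at the node after f-C-p can never be reached regardless of what Bo does, so varying those choices leaves every outcome unchanged.
Holding the reachable choices fixed and varying the unreachable one freely already gives 2 equivalent strategies.
No other strategy reproduces this row, so those 2 are the full class: f/r/Out/W, f/r/Out/E.

2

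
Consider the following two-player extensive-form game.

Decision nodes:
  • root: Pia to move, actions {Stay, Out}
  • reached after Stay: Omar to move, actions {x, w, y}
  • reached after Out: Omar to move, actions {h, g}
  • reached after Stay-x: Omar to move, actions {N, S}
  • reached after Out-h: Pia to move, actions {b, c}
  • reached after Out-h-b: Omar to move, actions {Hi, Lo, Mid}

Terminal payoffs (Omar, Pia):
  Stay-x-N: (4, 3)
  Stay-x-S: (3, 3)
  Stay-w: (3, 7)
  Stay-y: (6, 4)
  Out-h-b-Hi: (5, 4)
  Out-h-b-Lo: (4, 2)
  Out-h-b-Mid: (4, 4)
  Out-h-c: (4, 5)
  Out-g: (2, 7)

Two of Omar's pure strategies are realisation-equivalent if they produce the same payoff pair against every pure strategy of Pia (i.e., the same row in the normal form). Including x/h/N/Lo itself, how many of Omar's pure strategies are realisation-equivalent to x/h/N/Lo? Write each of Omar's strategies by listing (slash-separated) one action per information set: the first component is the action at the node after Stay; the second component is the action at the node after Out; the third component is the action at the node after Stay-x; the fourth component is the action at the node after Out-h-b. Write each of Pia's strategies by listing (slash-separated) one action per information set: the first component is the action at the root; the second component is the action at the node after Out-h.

Row for x/h/N/Lo (columns Stay/b, Stay/c, Out/b, Out/c): (4,3) (4,3) (4,2) (4,5).
Every one of Omar's information sets is on the play path for some reply by Pia when Omar follows x/h/N/Lo.
Changing the action at any of them therefore changes at least one column, so only x/h/N/Lo itself gives this row.

1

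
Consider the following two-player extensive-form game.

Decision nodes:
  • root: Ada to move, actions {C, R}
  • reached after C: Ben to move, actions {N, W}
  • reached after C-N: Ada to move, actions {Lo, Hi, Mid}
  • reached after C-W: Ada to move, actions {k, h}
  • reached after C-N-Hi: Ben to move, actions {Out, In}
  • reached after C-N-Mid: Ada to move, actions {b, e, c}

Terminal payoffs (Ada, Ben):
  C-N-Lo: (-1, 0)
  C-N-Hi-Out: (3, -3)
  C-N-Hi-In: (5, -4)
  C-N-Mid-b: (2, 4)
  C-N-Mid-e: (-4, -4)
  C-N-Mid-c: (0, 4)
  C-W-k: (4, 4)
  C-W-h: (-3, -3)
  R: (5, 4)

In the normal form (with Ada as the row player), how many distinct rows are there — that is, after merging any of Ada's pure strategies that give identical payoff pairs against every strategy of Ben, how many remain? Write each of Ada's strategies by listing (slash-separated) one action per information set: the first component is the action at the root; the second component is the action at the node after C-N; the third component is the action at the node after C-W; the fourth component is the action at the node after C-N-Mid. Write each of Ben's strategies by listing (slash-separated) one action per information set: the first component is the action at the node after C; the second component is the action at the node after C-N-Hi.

11

Ada has 36 pure strategies: C/Lo/k/b, C/Lo/k/e, C/Lo/k/c, C/Lo/h/b, C/Lo/h/e, C/Lo/h/c, C/Hi/k/b, C/Hi/k/e, C/Hi/k/c, C/Hi/h/b, C/Hi/h/e, C/Hi/h/c, C/Mid/k/b, C/Mid/k/e, C/Mid/k/c, C/Mid/h/b, C/Mid/h/e, C/Mid/h/c, R/Lo/k/b, R/Lo/k/e, R/Lo/k/c, R/Lo/h/b, R/Lo/h/e, R/Lo/h/c, R/Hi/k/b, R/Hi/k/e, R/Hi/k/c, R/Hi/h/b, R/Hi/h/e, R/Hi/h/c, R/Mid/k/b, R/Mid/k/e, R/Mid/k/c, R/Mid/h/b, R/Mid/h/e, R/Mid/h/c. Columns: N/Out, N/In, W/Out, W/In.
{C/Lo/k/b, C/Lo/k/e, C/Lo/k/c} → row (-1,0) (-1,0) (4,4) (4,4)
{C/Lo/h/b, C/Lo/h/e, C/Lo/h/c} → row (-1,0) (-1,0) (-3,-3) (-3,-3)
{C/Hi/k/b, C/Hi/k/e, C/Hi/k/c} → row (3,-3) (5,-4) (4,4) (4,4)
{C/Hi/h/b, C/Hi/h/e, C/Hi/h/c} → row (3,-3) (5,-4) (-3,-3) (-3,-3)
{C/Mid/k/b} → row (2,4) (2,4) (4,4) (4,4)
{C/Mid/k/e} → row (-4,-4) (-4,-4) (4,4) (4,4)
{C/Mid/k/c} → row (0,4) (0,4) (4,4) (4,4)
{C/Mid/h/b} → row (2,4) (2,4) (-3,-3) (-3,-3)
{C/Mid/h/e} → row (-4,-4) (-4,-4) (-3,-3) (-3,-3)
{C/Mid/h/c} → row (0,4) (0,4) (-3,-3) (-3,-3)
{R/Lo/k/b, R/Lo/k/e, R/Lo/k/c, R/Lo/h/b, R/Lo/h/e, R/Lo/h/c, R/Hi/k/b, R/Hi/k/e, R/Hi/k/c, R/Hi/h/b, R/Hi/h/e, R/Hi/h/c, R/Mid/k/b, R/Mid/k/e, R/Mid/k/c, R/Mid/h/b, R/Mid/h/e, R/Mid/h/c} → row (5,4) (5,4) (5,4) (5,4)
That's 11 distinct rows out of 36 strategies.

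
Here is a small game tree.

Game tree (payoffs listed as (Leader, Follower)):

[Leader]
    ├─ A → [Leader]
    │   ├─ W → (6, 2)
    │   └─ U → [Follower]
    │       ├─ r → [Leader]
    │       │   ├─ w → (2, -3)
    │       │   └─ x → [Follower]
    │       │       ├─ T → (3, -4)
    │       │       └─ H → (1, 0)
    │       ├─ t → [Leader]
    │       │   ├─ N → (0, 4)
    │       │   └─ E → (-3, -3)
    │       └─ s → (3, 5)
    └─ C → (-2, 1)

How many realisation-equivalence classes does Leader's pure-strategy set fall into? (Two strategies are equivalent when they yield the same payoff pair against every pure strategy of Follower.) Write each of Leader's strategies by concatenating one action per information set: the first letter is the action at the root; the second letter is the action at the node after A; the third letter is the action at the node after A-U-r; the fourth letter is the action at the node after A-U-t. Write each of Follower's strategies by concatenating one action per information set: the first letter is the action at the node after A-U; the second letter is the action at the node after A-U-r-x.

Leader has 16 pure strategies: AWwN, AWwE, AWxN, AWxE, AUwN, AUwE, AUxN, AUxE, CWwN, CWwE, CWxN, CWxE, CUwN, CUwE, CUxN, CUxE. Columns: rT, rH, tT, tH, sT, sH.
{AWwN, AWwE, AWxN, AWxE} → row (6,2) (6,2) (6,2) (6,2) (6,2) (6,2)
{AUwN} → row (2,-3) (2,-3) (0,4) (0,4) (3,5) (3,5)
{AUwE} → row (2,-3) (2,-3) (-3,-3) (-3,-3) (3,5) (3,5)
{AUxN} → row (3,-4) (1,0) (0,4) (0,4) (3,5) (3,5)
{AUxE} → row (3,-4) (1,0) (-3,-3) (-3,-3) (3,5) (3,5)
{CWwN, CWwE, CWxN, CWxE, CUwN, CUwE, CUxN, CUxE} → row (-2,1) (-2,1) (-2,1) (-2,1) (-2,1) (-2,1)
That's 6 distinct rows out of 16 strategies.

6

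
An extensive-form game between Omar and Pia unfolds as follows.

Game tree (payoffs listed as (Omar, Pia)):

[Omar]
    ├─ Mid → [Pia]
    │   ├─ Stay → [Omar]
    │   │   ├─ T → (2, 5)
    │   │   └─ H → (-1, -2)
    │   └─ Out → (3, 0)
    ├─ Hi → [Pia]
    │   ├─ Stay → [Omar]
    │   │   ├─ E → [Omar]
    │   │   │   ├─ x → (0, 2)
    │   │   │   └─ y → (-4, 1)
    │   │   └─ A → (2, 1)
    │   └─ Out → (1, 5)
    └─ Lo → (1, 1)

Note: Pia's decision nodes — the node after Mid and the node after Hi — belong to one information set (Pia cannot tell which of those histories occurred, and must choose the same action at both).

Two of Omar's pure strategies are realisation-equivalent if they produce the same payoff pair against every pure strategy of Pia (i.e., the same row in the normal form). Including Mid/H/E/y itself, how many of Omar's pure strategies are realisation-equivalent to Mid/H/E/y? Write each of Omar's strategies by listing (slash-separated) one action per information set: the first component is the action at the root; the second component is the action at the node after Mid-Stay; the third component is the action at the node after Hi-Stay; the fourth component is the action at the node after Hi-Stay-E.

4

Row for Mid/H/E/y (columns Stay, Out): (-1,-2) (3,0).
Under Mid/H/E/y, Omar's choice at the node after Hi-Stay and at the node after Hi-Stay-E can never be reached regardless of what Pia does, so varying those choices leaves every outcome unchanged.
Holding the reachable choices fixed and varying the unreachable ones freely already gives 2 × 2 = 4 equivalent strategies.
No other strategy reproduces this row, so those 4 are the full class: Mid/H/E/x, Mid/H/E/y, Mid/H/A/x, Mid/H/A/y.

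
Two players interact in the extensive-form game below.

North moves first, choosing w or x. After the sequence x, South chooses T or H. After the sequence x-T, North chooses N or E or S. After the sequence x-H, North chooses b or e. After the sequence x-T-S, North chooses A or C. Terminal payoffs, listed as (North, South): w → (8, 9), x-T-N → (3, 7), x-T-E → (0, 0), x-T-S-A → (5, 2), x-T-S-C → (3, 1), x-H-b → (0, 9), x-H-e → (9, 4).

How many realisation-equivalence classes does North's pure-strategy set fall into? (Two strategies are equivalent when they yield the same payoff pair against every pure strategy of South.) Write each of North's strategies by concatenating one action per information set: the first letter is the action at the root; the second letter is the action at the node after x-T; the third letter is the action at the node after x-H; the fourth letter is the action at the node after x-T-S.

9

North has 24 pure strategies: wNbA, wNbC, wNeA, wNeC, wEbA, wEbC, wEeA, wEeC, wSbA, wSbC, wSeA, wSeC, xNbA, xNbC, xNeA, xNeC, xEbA, xEbC, xEeA, xEeC, xSbA, xSbC, xSeA, xSeC. Columns: T, H.
{wNbA, wNbC, wNeA, wNeC, wEbA, wEbC, wEeA, wEeC, wSbA, wSbC, wSeA, wSeC} → row (8,9) (8,9)
{xNbA, xNbC} → row (3,7) (0,9)
{xNeA, xNeC} → row (3,7) (9,4)
{xEbA, xEbC} → row (0,0) (0,9)
{xEeA, xEeC} → row (0,0) (9,4)
{xSbA} → row (5,2) (0,9)
{xSbC} → row (3,1) (0,9)
{xSeA} → row (5,2) (9,4)
{xSeC} → row (3,1) (9,4)
That's 9 distinct rows out of 24 strategies.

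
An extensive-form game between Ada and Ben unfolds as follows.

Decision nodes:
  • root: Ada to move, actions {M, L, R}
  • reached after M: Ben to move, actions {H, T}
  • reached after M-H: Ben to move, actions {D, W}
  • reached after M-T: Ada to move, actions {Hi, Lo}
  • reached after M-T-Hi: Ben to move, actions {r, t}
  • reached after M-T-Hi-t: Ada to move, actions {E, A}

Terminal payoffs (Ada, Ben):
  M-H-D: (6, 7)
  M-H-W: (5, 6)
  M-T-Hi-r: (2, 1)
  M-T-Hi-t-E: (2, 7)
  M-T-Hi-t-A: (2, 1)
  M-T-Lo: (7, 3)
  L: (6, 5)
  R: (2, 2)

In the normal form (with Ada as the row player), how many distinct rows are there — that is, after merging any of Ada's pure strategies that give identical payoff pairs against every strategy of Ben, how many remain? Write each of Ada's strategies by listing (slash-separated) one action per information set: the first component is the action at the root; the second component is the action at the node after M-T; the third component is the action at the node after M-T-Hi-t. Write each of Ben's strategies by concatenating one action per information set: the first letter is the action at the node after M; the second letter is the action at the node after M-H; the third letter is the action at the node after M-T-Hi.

Ada has 12 pure strategies: M/Hi/E, M/Hi/A, M/Lo/E, M/Lo/A, L/Hi/E, L/Hi/A, L/Lo/E, L/Lo/A, R/Hi/E, R/Hi/A, R/Lo/E, R/Lo/A. Columns: HDr, HDt, HWr, HWt, TDr, TDt, TWr, TWt.
{M/Hi/E} → row (6,7) (6,7) (5,6) (5,6) (2,1) (2,7) (2,1) (2,7)
{M/Hi/A} → row (6,7) (6,7) (5,6) (5,6) (2,1) (2,1) (2,1) (2,1)
{M/Lo/E, M/Lo/A} → row (6,7) (6,7) (5,6) (5,6) (7,3) (7,3) (7,3) (7,3)
{L/Hi/E, L/Hi/A, L/Lo/E, L/Lo/A} → row (6,5) (6,5) (6,5) (6,5) (6,5) (6,5) (6,5) (6,5)
{R/Hi/E, R/Hi/A, R/Lo/E, R/Lo/A} → row (2,2) (2,2) (2,2) (2,2) (2,2) (2,2) (2,2) (2,2)
That's 5 distinct rows out of 12 strategies.

5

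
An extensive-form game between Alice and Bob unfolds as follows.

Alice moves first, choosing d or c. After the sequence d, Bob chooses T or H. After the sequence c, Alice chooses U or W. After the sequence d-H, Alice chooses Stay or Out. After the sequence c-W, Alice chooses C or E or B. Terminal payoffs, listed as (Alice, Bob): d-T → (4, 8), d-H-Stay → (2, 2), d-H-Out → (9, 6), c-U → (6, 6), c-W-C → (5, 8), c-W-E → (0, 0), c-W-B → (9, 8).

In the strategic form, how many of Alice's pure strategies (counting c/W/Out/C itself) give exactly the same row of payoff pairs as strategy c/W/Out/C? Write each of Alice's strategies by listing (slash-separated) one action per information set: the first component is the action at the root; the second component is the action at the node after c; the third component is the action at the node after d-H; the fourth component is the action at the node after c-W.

2

Row for c/W/Out/C (columns T, H): (5,8) (5,8).
Under c/W/Out/C, Alice's choice at the node after d-H can never be reached regardless of what Bob does, so varying those choices leaves every outcome unchanged.
Holding the reachable choices fixed and varying the unreachable one freely already gives 2 equivalent strategies.
No other strategy reproduces this row, so those 2 are the full class: c/W/Stay/C, c/W/Out/C.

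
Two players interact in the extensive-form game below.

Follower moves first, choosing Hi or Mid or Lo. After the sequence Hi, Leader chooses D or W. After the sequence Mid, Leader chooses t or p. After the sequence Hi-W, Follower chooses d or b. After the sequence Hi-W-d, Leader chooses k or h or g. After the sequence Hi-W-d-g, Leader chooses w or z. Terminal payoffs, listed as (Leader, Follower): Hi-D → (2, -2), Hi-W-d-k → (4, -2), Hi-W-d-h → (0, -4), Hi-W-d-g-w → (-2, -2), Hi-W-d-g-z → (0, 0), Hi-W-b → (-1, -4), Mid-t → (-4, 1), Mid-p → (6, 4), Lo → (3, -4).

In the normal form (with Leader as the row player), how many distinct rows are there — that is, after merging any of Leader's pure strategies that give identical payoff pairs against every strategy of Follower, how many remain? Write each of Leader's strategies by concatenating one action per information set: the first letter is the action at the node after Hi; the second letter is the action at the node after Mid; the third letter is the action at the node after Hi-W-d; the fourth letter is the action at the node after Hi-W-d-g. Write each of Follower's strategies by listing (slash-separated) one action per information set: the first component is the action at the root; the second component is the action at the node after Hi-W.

10

Leader has 24 pure strategies: Dtkw, Dtkz, Dthw, Dthz, Dtgw, Dtgz, Dpkw, Dpkz, Dphw, Dphz, Dpgw, Dpgz, Wtkw, Wtkz, Wthw, Wthz, Wtgw, Wtgz, Wpkw, Wpkz, Wphw, Wphz, Wpgw, Wpgz. Columns: Hi/d, Hi/b, Mid/d, Mid/b, Lo/d, Lo/b.
{Dtkw, Dtkz, Dthw, Dthz, Dtgw, Dtgz} → row (2,-2) (2,-2) (-4,1) (-4,1) (3,-4) (3,-4)
{Dpkw, Dpkz, Dphw, Dphz, Dpgw, Dpgz} → row (2,-2) (2,-2) (6,4) (6,4) (3,-4) (3,-4)
{Wtkw, Wtkz} → row (4,-2) (-1,-4) (-4,1) (-4,1) (3,-4) (3,-4)
{Wthw, Wthz} → row (0,-4) (-1,-4) (-4,1) (-4,1) (3,-4) (3,-4)
{Wtgw} → row (-2,-2) (-1,-4) (-4,1) (-4,1) (3,-4) (3,-4)
{Wtgz} → row (0,0) (-1,-4) (-4,1) (-4,1) (3,-4) (3,-4)
{Wpkw, Wpkz} → row (4,-2) (-1,-4) (6,4) (6,4) (3,-4) (3,-4)
{Wphw, Wphz} → row (0,-4) (-1,-4) (6,4) (6,4) (3,-4) (3,-4)
{Wpgw} → row (-2,-2) (-1,-4) (6,4) (6,4) (3,-4) (3,-4)
{Wpgz} → row (0,0) (-1,-4) (6,4) (6,4) (3,-4) (3,-4)
That's 10 distinct rows out of 24 strategies.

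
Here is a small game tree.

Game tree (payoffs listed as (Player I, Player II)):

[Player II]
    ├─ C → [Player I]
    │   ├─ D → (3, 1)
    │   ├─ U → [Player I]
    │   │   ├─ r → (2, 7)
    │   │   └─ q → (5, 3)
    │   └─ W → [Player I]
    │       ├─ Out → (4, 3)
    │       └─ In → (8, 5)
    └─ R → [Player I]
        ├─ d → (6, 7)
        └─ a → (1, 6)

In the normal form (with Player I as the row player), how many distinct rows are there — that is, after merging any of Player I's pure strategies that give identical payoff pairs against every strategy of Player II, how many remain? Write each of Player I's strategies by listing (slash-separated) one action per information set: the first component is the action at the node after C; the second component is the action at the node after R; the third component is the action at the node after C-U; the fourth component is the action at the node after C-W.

10

Player I has 24 pure strategies: D/d/r/Out, D/d/r/In, D/d/q/Out, D/d/q/In, D/a/r/Out, D/a/r/In, D/a/q/Out, D/a/q/In, U/d/r/Out, U/d/r/In, U/d/q/Out, U/d/q/In, U/a/r/Out, U/a/r/In, U/a/q/Out, U/a/q/In, W/d/r/Out, W/d/r/In, W/d/q/Out, W/d/q/In, W/a/r/Out, W/a/r/In, W/a/q/Out, W/a/q/In. Columns: C, R.
{D/d/r/Out, D/d/r/In, D/d/q/Out, D/d/q/In} → row (3,1) (6,7)
{D/a/r/Out, D/a/r/In, D/a/q/Out, D/a/q/In} → row (3,1) (1,6)
{U/d/r/Out, U/d/r/In} → row (2,7) (6,7)
{U/d/q/Out, U/d/q/In} → row (5,3) (6,7)
{U/a/r/Out, U/a/r/In} → row (2,7) (1,6)
{U/a/q/Out, U/a/q/In} → row (5,3) (1,6)
{W/d/r/Out, W/d/q/Out} → row (4,3) (6,7)
{W/d/r/In, W/d/q/In} → row (8,5) (6,7)
{W/a/r/Out, W/a/q/Out} → row (4,3) (1,6)
{W/a/r/In, W/a/q/In} → row (8,5) (1,6)
That's 10 distinct rows out of 24 strategies.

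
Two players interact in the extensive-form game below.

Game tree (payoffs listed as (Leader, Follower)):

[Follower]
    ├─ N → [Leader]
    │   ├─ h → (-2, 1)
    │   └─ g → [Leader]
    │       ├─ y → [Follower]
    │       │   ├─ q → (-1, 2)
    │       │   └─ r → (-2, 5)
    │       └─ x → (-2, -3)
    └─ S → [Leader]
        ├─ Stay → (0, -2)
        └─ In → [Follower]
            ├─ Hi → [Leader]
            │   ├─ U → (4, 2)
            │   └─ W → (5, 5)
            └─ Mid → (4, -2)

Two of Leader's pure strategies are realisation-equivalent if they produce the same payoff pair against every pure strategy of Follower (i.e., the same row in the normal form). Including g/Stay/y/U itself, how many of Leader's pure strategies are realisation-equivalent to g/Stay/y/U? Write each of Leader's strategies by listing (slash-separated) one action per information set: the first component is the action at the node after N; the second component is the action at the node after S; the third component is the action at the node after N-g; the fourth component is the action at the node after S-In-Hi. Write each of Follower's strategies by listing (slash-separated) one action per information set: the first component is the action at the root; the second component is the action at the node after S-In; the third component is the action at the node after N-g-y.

2

Row for g/Stay/y/U (columns N/Hi/q, N/Hi/r, N/Mid/q, N/Mid/r, S/Hi/q, S/Hi/r, S/Mid/q, S/Mid/r): (-1,2) (-2,5) (-1,2) (-2,5) (0,-2) (0,-2) (0,-2) (0,-2).
Under g/Stay/y/U, Leader's choice at the node after S-In-Hi can never be reached regardless of what Follower does, so varying those choices leaves every outcome unchanged.
Holding the reachable choices fixed and varying the unreachable one freely already gives 2 equivalent strategies.
No other strategy reproduces this row, so those 2 are the full class: g/Stay/y/U, g/Stay/y/W.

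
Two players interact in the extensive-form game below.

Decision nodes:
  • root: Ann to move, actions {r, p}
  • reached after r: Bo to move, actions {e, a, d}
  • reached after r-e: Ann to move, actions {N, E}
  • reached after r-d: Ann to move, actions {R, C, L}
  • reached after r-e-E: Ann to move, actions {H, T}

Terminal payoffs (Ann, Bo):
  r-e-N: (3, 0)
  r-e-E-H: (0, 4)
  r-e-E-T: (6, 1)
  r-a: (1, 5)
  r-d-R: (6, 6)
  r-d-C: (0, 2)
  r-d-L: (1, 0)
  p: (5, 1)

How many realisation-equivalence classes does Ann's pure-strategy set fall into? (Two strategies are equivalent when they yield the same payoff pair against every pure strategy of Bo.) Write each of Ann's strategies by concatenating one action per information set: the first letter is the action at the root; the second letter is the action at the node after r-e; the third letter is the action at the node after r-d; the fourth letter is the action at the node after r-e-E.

Ann has 24 pure strategies: rNRH, rNRT, rNCH, rNCT, rNLH, rNLT, rERH, rERT, rECH, rECT, rELH, rELT, pNRH, pNRT, pNCH, pNCT, pNLH, pNLT, pERH, pERT, pECH, pECT, pELH, pELT. Columns: e, a, d.
{rNRH, rNRT} → row (3,0) (1,5) (6,6)
{rNCH, rNCT} → row (3,0) (1,5) (0,2)
{rNLH, rNLT} → row (3,0) (1,5) (1,0)
{rERH} → row (0,4) (1,5) (6,6)
{rERT} → row (6,1) (1,5) (6,6)
{rECH} → row (0,4) (1,5) (0,2)
{rECT} → row (6,1) (1,5) (0,2)
{rELH} → row (0,4) (1,5) (1,0)
{rELT} → row (6,1) (1,5) (1,0)
{pNRH, pNRT, pNCH, pNCT, pNLH, pNLT, pERH, pERT, pECH, pECT, pELH, pELT} → row (5,1) (5,1) (5,1)
That's 10 distinct rows out of 24 strategies.

10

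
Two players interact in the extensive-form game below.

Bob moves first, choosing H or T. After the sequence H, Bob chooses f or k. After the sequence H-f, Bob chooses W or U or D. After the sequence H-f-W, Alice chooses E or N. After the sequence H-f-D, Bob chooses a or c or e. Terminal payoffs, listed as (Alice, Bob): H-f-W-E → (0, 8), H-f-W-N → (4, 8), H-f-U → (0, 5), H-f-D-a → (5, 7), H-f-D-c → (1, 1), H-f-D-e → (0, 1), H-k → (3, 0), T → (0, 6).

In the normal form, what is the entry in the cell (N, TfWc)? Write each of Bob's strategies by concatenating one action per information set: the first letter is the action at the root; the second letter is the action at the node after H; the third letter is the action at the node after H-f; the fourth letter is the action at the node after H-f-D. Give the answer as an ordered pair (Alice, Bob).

(0, 6)

Trace the play path from the root:
  Bob plays T
→ terminal payoff (0, 6).
(Alice's choice at the node after H-f-W is never reached on this path, so it doesn't affect the outcome.)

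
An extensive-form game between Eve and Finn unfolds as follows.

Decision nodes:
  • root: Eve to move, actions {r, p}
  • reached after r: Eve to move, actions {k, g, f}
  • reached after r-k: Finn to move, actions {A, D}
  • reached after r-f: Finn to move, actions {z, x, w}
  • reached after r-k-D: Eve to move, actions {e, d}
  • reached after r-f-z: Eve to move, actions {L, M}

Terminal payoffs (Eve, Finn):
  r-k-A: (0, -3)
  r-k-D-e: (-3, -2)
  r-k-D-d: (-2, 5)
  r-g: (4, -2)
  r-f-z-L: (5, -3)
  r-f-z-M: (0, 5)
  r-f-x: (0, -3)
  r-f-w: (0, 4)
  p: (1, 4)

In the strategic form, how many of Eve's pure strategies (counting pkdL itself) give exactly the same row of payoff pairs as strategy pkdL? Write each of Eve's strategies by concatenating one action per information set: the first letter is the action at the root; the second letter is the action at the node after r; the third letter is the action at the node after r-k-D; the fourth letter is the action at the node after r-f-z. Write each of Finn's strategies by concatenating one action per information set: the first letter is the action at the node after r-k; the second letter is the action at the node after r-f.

12

Row for pkdL (columns Az, Ax, Aw, Dz, Dx, Dw): (1,4) (1,4) (1,4) (1,4) (1,4) (1,4).
Under pkdL, Eve's choice at the node after r and at the node after r-k-D and at the node after r-f-z can never be reached regardless of what Finn does, so varying those choices leaves every outcome unchanged.
Holding the reachable choices fixed and varying the unreachable ones freely already gives 3 × 2 × 2 = 12 equivalent strategies.
No other strategy reproduces this row, so those 12 are the full class: pkeL, pkeM, pkdL, pkdM, pgeL, pgeM, pgdL, pgdM, pfeL, pfeM, pfdL, pfdM.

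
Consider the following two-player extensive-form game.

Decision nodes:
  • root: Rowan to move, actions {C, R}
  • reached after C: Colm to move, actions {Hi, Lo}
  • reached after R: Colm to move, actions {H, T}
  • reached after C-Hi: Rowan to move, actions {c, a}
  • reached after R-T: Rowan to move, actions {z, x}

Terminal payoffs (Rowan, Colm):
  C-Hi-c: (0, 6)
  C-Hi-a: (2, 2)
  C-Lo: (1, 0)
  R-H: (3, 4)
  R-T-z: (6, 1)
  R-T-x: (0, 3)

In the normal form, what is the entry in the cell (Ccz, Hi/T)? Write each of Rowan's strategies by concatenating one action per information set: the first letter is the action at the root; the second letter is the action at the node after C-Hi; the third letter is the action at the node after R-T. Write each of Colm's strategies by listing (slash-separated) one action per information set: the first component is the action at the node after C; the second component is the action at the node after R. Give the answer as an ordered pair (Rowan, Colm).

(0, 6)

Trace the play path from the root:
  Rowan plays C
  Colm plays Hi at [C]
  Rowan plays c at [C-Hi]
→ terminal payoff (0, 6).
(Rowan's choice at the node after R-T is never reached on this path, so it doesn't affect the outcome.)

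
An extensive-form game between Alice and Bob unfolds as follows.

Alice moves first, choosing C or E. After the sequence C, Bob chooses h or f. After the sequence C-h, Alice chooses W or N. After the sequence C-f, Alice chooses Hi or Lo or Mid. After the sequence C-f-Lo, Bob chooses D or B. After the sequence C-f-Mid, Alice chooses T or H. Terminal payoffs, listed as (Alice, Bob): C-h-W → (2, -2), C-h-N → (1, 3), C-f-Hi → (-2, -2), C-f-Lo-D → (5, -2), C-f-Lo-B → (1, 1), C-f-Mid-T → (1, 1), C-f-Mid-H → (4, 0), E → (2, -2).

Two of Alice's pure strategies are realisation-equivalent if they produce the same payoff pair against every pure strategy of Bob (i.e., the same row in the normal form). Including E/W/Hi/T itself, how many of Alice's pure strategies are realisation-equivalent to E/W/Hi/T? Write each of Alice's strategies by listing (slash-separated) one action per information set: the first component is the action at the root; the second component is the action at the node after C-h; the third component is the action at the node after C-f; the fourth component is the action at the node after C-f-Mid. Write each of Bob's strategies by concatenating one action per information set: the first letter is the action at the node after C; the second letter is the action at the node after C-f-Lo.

12

Row for E/W/Hi/T (columns hD, hB, fD, fB): (2,-2) (2,-2) (2,-2) (2,-2).
Under E/W/Hi/T, Alice's choice at the node after C-h and at the node after C-f and at the node after C-f-Mid can never be reached regardless of what Bob does, so varying those choices leaves every outcome unchanged.
Holding the reachable choices fixed and varying the unreachable ones freely already gives 2 × 3 × 2 = 12 equivalent strategies.
No other strategy reproduces this row, so those 12 are the full class: E/W/Hi/T, E/W/Hi/H, E/W/Lo/T, E/W/Lo/H, E/W/Mid/T, E/W/Mid/H, E/N/Hi/T, E/N/Hi/H, E/N/Lo/T, E/N/Lo/H, E/N/Mid/T, E/N/Mid/H.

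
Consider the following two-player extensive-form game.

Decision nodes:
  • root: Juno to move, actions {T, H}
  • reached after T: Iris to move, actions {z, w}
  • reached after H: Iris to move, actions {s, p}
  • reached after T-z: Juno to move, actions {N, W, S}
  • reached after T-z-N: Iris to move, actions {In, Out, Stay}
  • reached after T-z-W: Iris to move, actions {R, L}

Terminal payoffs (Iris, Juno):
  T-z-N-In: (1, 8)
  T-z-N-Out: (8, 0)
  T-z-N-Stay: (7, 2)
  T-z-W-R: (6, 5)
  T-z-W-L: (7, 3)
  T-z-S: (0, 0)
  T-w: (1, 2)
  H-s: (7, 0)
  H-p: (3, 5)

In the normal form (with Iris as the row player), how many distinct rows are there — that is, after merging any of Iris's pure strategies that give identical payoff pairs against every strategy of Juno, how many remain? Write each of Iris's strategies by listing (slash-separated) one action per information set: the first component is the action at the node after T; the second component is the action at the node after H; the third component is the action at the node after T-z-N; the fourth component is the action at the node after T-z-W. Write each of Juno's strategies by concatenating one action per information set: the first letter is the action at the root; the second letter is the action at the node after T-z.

14

Iris has 24 pure strategies: z/s/In/R, z/s/In/L, z/s/Out/R, z/s/Out/L, z/s/Stay/R, z/s/Stay/L, z/p/In/R, z/p/In/L, z/p/Out/R, z/p/Out/L, z/p/Stay/R, z/p/Stay/L, w/s/In/R, w/s/In/L, w/s/Out/R, w/s/Out/L, w/s/Stay/R, w/s/Stay/L, w/p/In/R, w/p/In/L, w/p/Out/R, w/p/Out/L, w/p/Stay/R, w/p/Stay/L. Columns: TN, TW, TS, HN, HW, HS.
{z/s/In/R} → row (1,8) (6,5) (0,0) (7,0) (7,0) (7,0)
{z/s/In/L} → row (1,8) (7,3) (0,0) (7,0) (7,0) (7,0)
{z/s/Out/R} → row (8,0) (6,5) (0,0) (7,0) (7,0) (7,0)
{z/s/Out/L} → row (8,0) (7,3) (0,0) (7,0) (7,0) (7,0)
{z/s/Stay/R} → row (7,2) (6,5) (0,0) (7,0) (7,0) (7,0)
{z/s/Stay/L} → row (7,2) (7,3) (0,0) (7,0) (7,0) (7,0)
{z/p/In/R} → row (1,8) (6,5) (0,0) (3,5) (3,5) (3,5)
{z/p/In/L} → row (1,8) (7,3) (0,0) (3,5) (3,5) (3,5)
{z/p/Out/R} → row (8,0) (6,5) (0,0) (3,5) (3,5) (3,5)
{z/p/Out/L} → row (8,0) (7,3) (0,0) (3,5) (3,5) (3,5)
{z/p/Stay/R} → row (7,2) (6,5) (0,0) (3,5) (3,5) (3,5)
{z/p/Stay/L} → row (7,2) (7,3) (0,0) (3,5) (3,5) (3,5)
{w/s/In/R, w/s/In/L, w/s/Out/R, w/s/Out/L, w/s/Stay/R, w/s/Stay/L} → row (1,2) (1,2) (1,2) (7,0) (7,0) (7,0)
{w/p/In/R, w/p/In/L, w/p/Out/R, w/p/Out/L, w/p/Stay/R, w/p/Stay/L} → row (1,2) (1,2) (1,2) (3,5) (3,5) (3,5)
That's 14 distinct rows out of 24 strategies.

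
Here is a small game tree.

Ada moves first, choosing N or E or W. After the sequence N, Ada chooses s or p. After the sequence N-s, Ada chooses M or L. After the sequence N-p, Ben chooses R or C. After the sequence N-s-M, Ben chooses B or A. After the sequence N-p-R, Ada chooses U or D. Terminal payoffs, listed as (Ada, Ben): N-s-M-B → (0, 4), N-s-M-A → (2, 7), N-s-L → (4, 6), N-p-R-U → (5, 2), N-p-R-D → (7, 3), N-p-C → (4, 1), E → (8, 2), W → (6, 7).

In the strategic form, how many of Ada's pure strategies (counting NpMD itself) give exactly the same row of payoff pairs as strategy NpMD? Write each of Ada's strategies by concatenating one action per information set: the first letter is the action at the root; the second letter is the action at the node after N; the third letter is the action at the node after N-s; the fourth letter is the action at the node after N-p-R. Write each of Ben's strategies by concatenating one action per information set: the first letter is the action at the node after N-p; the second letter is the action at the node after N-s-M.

Row for NpMD (columns RB, RA, CB, CA): (7,3) (7,3) (4,1) (4,1).
Under NpMD, Ada's choice at the node after N-s can never be reached regardless of what Ben does, so varying those choices leaves every outcome unchanged.
Holding the reachable choices fixed and varying the unreachable one freely already gives 2 equivalent strategies.
No other strategy reproduces this row, so those 2 are the full class: NpMD, NpLD.

2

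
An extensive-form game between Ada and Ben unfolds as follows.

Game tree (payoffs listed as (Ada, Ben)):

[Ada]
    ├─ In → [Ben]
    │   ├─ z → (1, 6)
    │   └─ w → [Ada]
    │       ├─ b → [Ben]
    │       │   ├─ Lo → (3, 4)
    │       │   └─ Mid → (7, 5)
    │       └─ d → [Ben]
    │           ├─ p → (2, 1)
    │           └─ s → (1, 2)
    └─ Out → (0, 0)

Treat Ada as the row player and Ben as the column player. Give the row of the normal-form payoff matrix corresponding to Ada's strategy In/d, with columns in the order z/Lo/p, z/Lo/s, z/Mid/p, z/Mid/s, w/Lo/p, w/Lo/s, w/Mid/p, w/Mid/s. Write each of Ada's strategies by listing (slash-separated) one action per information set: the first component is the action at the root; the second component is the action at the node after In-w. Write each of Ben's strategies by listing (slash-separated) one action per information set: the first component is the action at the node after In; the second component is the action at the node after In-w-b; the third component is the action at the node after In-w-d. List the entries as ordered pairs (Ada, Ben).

(1,6) (1,6) (1,6) (1,6) (2,1) (1,2) (2,1) (1,2)

vs z/Lo/p: Ada plays In → Ben plays z at [In] → (1, 6)
vs z/Lo/s: Ada plays In → Ben plays z at [In] → (1, 6)
vs z/Mid/p: Ada plays In → Ben plays z at [In] → (1, 6)
vs z/Mid/s: Ada plays In → Ben plays z at [In] → (1, 6)
vs w/Lo/p: Ada plays In → Ben plays w at [In] → Ada plays d at [In-w] → Ben plays p at [In-w-d] → (2, 1)
vs w/Lo/s: Ada plays In → Ben plays w at [In] → Ada plays d at [In-w] → Ben plays s at [In-w-d] → (1, 2)
vs w/Mid/p: Ada plays In → Ben plays w at [In] → Ada plays d at [In-w] → Ben plays p at [In-w-d] → (2, 1)
vs w/Mid/s: Ada plays In → Ben plays w at [In] → Ada plays d at [In-w] → Ben plays s at [In-w-d] → (1, 2)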